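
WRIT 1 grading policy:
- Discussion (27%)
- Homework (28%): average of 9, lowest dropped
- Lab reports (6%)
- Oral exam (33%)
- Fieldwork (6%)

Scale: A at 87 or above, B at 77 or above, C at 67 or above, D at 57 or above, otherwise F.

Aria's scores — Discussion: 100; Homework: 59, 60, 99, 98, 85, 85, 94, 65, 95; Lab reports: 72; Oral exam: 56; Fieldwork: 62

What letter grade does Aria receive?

B

Homework: drop 59 → average of remaining 8 = 681/8 = 85.125
Weighted total:
  Discussion 100 × 0.27 = 27
  Homework 85.125 × 0.28 = 23.835
  Lab reports 72 × 0.06 = 4.32
  Oral exam 56 × 0.33 = 18.48
  Fieldwork 62 × 0.06 = 3.72
Sum = 77.355
77.355 is ≥ 77 and < 87 → B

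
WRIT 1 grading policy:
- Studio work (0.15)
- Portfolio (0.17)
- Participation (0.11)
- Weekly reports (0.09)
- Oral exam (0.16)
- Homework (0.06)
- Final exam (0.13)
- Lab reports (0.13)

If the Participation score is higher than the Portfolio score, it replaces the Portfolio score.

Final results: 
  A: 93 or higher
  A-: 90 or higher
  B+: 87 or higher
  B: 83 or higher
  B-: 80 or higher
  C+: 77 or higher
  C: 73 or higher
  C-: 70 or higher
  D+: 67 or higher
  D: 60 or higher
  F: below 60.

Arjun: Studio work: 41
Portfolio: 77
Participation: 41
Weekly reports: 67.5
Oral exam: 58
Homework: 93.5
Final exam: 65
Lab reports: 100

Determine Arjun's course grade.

Participation (41) ≤ Portfolio (77), so Portfolio stays at 77.
Weighted total:
  Studio work 41 × 0.15 = 6.15
  Portfolio 77 × 0.17 = 13.09
  Participation 41 × 0.11 = 4.51
  Weekly reports 67.5 × 0.09 = 6.075
  Oral exam 58 × 0.16 = 9.28
  Homework 93.5 × 0.06 = 5.61
  Final exam 65 × 0.13 = 8.45
  Lab reports 100 × 0.13 = 13
Sum = 66.165
66.165 is ≥ 60 and < 67 → D

D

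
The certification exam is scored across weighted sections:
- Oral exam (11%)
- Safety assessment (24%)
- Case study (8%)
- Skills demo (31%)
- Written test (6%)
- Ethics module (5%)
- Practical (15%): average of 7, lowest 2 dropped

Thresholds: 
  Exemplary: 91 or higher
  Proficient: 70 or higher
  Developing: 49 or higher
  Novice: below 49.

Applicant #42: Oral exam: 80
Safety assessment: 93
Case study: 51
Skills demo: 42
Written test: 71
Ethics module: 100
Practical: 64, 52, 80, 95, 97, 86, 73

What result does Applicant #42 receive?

Practical: drop 52, 64 → average of remaining 5 = 431/5 = 86.2
Weighted total:
  Oral exam 80 × 0.11 = 8.8
  Safety assessment 93 × 0.24 = 22.32
  Case study 51 × 0.08 = 4.08
  Skills demo 42 × 0.31 = 13.02
  Written test 71 × 0.06 = 4.26
  Ethics module 100 × 0.05 = 5
  Practical 86.2 × 0.15 = 12.93
Sum = 70.41
70.41 is ≥ 70 and < 91 → Proficient

Proficient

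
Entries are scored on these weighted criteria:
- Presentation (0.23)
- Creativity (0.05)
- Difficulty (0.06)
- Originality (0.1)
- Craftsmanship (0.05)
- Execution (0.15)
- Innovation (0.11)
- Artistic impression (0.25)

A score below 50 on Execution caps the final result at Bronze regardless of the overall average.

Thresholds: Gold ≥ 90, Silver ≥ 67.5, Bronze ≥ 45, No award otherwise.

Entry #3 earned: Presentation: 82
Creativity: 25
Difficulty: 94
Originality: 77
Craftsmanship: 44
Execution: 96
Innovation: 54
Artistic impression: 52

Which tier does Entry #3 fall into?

Execution score 96 ≥ 50: minimum met.
Weighted total:
  Presentation 82 × 0.23 = 18.86
  Creativity 25 × 0.05 = 1.25
  Difficulty 94 × 0.06 = 5.64
  Originality 77 × 0.1 = 7.7
  Craftsmanship 44 × 0.05 = 2.2
  Execution 96 × 0.15 = 14.4
  Innovation 54 × 0.11 = 5.94
  Artistic impression 52 × 0.25 = 13
Sum = 68.99
68.99 is ≥ 67.5 and < 90 → Silver

Silver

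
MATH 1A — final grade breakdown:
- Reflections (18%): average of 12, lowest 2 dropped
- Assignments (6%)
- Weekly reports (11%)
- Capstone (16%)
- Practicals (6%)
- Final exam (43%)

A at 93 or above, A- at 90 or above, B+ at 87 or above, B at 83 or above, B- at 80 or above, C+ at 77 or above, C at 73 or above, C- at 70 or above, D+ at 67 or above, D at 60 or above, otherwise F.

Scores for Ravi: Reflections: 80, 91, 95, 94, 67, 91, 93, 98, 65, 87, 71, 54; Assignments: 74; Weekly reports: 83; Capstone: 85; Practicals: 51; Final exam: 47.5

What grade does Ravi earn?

D

Reflections: drop 54, 65 → average of remaining 10 = 867/10 = 86.7
Weighted total:
  Reflections 86.7 × 0.18 = 15.606
  Assignments 74 × 0.06 = 4.44
  Weekly reports 83 × 0.11 = 9.13
  Capstone 85 × 0.16 = 13.6
  Practicals 51 × 0.06 = 3.06
  Final exam 47.5 × 0.43 = 20.425
Sum = 66.261
66.261 is ≥ 60 and < 67 → D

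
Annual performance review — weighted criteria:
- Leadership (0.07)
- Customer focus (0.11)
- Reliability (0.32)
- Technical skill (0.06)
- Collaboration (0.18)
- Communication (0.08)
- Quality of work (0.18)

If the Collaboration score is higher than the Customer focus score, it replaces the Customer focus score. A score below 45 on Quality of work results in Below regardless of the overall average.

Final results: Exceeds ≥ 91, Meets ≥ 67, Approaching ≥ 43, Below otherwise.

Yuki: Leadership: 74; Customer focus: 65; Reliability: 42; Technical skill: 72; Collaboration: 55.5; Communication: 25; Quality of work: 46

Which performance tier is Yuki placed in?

Approaching

Collaboration (55.5) ≤ Customer focus (65), so Customer focus stays at 65.
Quality of work score 46 ≥ 45: minimum met.
Weighted total:
  Leadership 74 × 0.07 = 5.18
  Customer focus 65 × 0.11 = 7.15
  Reliability 42 × 0.32 = 13.44
  Technical skill 72 × 0.06 = 4.32
  Collaboration 55.5 × 0.18 = 9.99
  Communication 25 × 0.08 = 2
  Quality of work 46 × 0.18 = 8.28
Sum = 50.36
50.36 is ≥ 43 and < 67 → Approaching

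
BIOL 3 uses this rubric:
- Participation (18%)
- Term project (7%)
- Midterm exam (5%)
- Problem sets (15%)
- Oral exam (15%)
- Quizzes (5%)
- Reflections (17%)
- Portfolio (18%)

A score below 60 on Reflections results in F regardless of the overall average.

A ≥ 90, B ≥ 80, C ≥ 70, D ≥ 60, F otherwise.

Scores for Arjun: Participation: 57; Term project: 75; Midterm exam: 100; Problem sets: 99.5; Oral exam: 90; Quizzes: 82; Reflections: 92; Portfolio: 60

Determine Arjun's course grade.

Reflections score 92 ≥ 60: minimum met.
Weighted total:
  Participation 57 × 0.18 = 10.26
  Term project 75 × 0.07 = 5.25
  Midterm exam 100 × 0.05 = 5
  Problem sets 99.5 × 0.15 = 14.925
  Oral exam 90 × 0.15 = 13.5
  Quizzes 82 × 0.05 = 4.1
  Reflections 92 × 0.17 = 15.64
  Portfolio 60 × 0.18 = 10.8
Sum = 79.475
79.475 is ≥ 70 and < 80 → C

C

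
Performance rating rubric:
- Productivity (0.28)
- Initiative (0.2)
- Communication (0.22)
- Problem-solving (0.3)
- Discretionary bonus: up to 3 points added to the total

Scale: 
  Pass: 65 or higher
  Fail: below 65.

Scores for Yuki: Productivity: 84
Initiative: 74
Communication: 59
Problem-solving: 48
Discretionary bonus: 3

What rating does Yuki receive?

Pass

Weighted total:
  Productivity 84 × 0.28 = 23.52
  Initiative 74 × 0.2 = 14.8
  Communication 59 × 0.22 = 12.98
  Problem-solving 48 × 0.3 = 14.4
Sum = 65.7
Discretionary bonus: 65.7 + 3 = 68.7
68.7 ≥ 65 → Pass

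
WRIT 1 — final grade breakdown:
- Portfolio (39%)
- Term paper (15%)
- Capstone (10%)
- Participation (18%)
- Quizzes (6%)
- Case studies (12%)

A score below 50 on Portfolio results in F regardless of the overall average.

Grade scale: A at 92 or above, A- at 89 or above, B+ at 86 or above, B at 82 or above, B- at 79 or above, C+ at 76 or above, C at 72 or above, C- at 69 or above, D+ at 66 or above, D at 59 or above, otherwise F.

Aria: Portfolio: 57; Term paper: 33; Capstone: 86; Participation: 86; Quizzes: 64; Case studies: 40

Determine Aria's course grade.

Portfolio score 57 ≥ 50: minimum met.
Weighted total:
  Portfolio 57 × 0.39 = 22.23
  Term paper 33 × 0.15 = 4.95
  Capstone 86 × 0.1 = 8.6
  Participation 86 × 0.18 = 15.48
  Quizzes 64 × 0.06 = 3.84
  Case studies 40 × 0.12 = 4.8
Sum = 59.9
59.9 is ≥ 59 and < 66 → D

D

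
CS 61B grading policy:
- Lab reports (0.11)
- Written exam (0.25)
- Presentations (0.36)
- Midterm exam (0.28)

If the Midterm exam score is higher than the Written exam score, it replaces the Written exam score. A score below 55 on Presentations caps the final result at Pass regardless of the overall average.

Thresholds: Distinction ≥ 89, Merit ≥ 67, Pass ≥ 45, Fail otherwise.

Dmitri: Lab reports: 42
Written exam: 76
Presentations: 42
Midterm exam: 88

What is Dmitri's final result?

Pass

Midterm exam (88) > Written exam (76), so Written exam counts as 88.
Presentations score 42 < 55: minimum not met.
Weighted total:
  Lab reports 42 × 0.11 = 4.62
  Written exam 88 × 0.25 = 22
  Presentations 42 × 0.36 = 15.12
  Midterm exam 88 × 0.28 = 24.64
Sum = 66.38
66.38 would be Pass; cap at Pass applies → Pass.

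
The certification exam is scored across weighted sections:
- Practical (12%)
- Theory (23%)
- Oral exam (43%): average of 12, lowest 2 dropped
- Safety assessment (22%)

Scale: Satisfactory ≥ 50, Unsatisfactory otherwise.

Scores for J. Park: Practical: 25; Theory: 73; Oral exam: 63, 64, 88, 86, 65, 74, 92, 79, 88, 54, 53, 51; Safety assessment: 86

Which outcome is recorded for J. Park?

Oral exam: drop 51, 53 → average of remaining 10 = 753/10 = 75.3
Weighted total:
  Practical 25 × 0.12 = 3
  Theory 73 × 0.23 = 16.79
  Oral exam 75.3 × 0.43 = 32.379
  Safety assessment 86 × 0.22 = 18.92
Sum = 71.089
71.089 ≥ 50 → Satisfactory

Satisfactory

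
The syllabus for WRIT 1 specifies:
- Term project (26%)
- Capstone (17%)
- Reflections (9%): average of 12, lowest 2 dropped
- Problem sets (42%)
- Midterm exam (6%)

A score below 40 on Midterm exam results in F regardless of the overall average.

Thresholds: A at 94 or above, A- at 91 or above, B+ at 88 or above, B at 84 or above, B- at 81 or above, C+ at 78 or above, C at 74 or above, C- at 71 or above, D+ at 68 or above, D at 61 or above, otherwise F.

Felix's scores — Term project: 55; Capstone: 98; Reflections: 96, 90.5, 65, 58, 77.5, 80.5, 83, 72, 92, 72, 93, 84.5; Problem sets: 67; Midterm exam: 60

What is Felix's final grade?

D+

Reflections: drop 58, 65 → average of remaining 10 = 841/10 = 84.1
Midterm exam score 60 ≥ 40: minimum met.
Weighted total:
  Term project 55 × 0.26 = 14.3
  Capstone 98 × 0.17 = 16.66
  Reflections 84.1 × 0.09 = 7.569
  Problem sets 67 × 0.42 = 28.14
  Midterm exam 60 × 0.06 = 3.6
Sum = 70.269
70.269 is ≥ 68 and < 71 → D+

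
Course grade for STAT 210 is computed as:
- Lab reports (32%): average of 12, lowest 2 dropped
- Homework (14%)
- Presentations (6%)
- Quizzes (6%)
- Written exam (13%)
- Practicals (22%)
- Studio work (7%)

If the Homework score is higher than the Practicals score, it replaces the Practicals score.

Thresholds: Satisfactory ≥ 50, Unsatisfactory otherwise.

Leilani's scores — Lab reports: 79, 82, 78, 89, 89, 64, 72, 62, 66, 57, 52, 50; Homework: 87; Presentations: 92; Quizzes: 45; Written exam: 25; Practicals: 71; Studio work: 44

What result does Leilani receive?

Lab reports: drop 50, 52 → average of remaining 10 = 738/10 = 73.8
Homework (87) > Practicals (71), so Practicals counts as 87.
Weighted total:
  Lab reports 73.8 × 0.32 = 23.616
  Homework 87 × 0.14 = 12.18
  Presentations 92 × 0.06 = 5.52
  Quizzes 45 × 0.06 = 2.7
  Written exam 25 × 0.13 = 3.25
  Practicals 87 × 0.22 = 19.14
  Studio work 44 × 0.07 = 3.08
Sum = 69.486
69.486 ≥ 50 → Satisfactory

Satisfactory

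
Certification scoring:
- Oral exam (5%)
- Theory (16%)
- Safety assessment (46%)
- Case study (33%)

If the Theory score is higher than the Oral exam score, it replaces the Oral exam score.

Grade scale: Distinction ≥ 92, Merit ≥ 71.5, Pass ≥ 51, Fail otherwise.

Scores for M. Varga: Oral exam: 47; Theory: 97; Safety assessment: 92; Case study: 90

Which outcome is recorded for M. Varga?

Theory (97) > Oral exam (47), so Oral exam counts as 97.
Weighted total:
  Oral exam 97 × 0.05 = 4.85
  Theory 97 × 0.16 = 15.52
  Safety assessment 92 × 0.46 = 42.32
  Case study 90 × 0.33 = 29.7
Sum = 92.39
92.39 ≥ 92 → Distinction

Distinction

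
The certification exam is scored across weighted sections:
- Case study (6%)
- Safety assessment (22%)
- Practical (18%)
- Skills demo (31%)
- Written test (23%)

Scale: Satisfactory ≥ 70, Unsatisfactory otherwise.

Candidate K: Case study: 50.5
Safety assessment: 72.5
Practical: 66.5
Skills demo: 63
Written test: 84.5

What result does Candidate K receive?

Unsatisfactory

Weighted total:
  Case study 50.5 × 0.06 = 3.03
  Safety assessment 72.5 × 0.22 = 15.95
  Practical 66.5 × 0.18 = 11.97
  Skills demo 63 × 0.31 = 19.53
  Written test 84.5 × 0.23 = 19.435
Sum = 69.915
69.915 < 70 → Unsatisfactory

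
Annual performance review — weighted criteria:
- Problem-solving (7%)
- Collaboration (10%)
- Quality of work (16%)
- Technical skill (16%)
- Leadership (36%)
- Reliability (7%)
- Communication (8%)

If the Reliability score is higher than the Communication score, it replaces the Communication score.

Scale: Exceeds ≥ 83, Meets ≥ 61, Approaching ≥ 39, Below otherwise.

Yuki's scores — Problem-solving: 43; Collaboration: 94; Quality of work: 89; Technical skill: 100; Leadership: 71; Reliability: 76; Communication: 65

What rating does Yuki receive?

Reliability (76) > Communication (65), so Communication counts as 76.
Weighted total:
  Problem-solving 43 × 0.07 = 3.01
  Collaboration 94 × 0.1 = 9.4
  Quality of work 89 × 0.16 = 14.24
  Technical skill 100 × 0.16 = 16
  Leadership 71 × 0.36 = 25.56
  Reliability 76 × 0.07 = 5.32
  Communication 76 × 0.08 = 6.08
Sum = 79.61
79.61 is ≥ 61 and < 83 → Meets

Meets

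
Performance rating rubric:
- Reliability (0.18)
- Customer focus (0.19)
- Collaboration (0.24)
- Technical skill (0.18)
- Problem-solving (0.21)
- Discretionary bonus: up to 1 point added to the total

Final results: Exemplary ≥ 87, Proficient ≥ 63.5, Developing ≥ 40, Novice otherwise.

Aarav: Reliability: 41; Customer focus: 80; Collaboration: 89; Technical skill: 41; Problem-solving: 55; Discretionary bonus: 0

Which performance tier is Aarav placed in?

Developing

Weighted total:
  Reliability 41 × 0.18 = 7.38
  Customer focus 80 × 0.19 = 15.2
  Collaboration 89 × 0.24 = 21.36
  Technical skill 41 × 0.18 = 7.38
  Problem-solving 55 × 0.21 = 11.55
Sum = 62.87
Discretionary bonus: 62.87 + 0 = 62.87
62.87 is ≥ 40 and < 63.5 → Developing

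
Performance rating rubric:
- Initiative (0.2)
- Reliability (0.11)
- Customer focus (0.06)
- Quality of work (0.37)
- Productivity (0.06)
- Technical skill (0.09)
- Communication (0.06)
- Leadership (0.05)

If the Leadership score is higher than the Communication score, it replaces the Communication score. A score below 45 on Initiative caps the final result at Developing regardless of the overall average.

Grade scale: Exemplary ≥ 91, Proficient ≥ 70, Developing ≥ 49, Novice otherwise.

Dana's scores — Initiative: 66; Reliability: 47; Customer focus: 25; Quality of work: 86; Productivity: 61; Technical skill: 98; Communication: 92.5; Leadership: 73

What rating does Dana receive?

Leadership (73) ≤ Communication (92.5), so Communication stays at 92.5.
Initiative score 66 ≥ 45: minimum met.
Weighted total:
  Initiative 66 × 0.2 = 13.2
  Reliability 47 × 0.11 = 5.17
  Customer focus 25 × 0.06 = 1.5
  Quality of work 86 × 0.37 = 31.82
  Productivity 61 × 0.06 = 3.66
  Technical skill 98 × 0.09 = 8.82
  Communication 92.5 × 0.06 = 5.55
  Leadership 73 × 0.05 = 3.65
Sum = 73.37
73.37 is ≥ 70 and < 91 → Proficient

Proficient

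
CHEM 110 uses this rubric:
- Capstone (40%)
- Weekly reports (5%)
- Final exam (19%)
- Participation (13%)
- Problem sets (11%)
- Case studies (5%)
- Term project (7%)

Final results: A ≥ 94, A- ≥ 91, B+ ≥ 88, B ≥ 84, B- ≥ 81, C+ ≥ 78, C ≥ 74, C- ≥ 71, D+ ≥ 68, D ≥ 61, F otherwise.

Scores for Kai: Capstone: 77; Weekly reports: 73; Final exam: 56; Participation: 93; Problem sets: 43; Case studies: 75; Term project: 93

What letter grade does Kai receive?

C-

Weighted total:
  Capstone 77 × 0.4 = 30.8
  Weekly reports 73 × 0.05 = 3.65
  Final exam 56 × 0.19 = 10.64
  Participation 93 × 0.13 = 12.09
  Problem sets 43 × 0.11 = 4.73
  Case studies 75 × 0.05 = 3.75
  Term project 93 × 0.07 = 6.51
Sum = 72.17
72.17 is ≥ 71 and < 74 → C-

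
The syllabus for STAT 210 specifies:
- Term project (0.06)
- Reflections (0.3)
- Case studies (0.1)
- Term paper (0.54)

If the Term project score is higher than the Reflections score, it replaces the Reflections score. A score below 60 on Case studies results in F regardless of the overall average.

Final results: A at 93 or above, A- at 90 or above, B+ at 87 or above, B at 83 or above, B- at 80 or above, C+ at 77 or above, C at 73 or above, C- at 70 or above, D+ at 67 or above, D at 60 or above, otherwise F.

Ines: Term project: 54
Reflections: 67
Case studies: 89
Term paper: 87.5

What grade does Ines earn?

Term project (54) ≤ Reflections (67), so Reflections stays at 67.
Case studies score 89 ≥ 60: minimum met.
Weighted total:
  Term project 54 × 0.06 = 3.24
  Reflections 67 × 0.3 = 20.1
  Case studies 89 × 0.1 = 8.9
  Term paper 87.5 × 0.54 = 47.25
Sum = 79.49
79.49 is ≥ 77 and < 80 → C+

C+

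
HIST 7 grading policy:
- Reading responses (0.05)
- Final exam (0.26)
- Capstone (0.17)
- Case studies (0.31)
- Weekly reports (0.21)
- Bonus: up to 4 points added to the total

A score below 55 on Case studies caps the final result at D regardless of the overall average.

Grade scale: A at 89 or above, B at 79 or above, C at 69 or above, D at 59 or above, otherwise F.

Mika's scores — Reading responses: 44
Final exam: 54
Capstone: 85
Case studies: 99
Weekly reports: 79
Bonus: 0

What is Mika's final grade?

Case studies score 99 ≥ 55: minimum met.
Weighted total:
  Reading responses 44 × 0.05 = 2.2
  Final exam 54 × 0.26 = 14.04
  Capstone 85 × 0.17 = 14.45
  Case studies 99 × 0.31 = 30.69
  Weekly reports 79 × 0.21 = 16.59
Sum = 77.97
Bonus: 77.97 + 0 = 77.97
77.97 is ≥ 69 and < 79 → C

C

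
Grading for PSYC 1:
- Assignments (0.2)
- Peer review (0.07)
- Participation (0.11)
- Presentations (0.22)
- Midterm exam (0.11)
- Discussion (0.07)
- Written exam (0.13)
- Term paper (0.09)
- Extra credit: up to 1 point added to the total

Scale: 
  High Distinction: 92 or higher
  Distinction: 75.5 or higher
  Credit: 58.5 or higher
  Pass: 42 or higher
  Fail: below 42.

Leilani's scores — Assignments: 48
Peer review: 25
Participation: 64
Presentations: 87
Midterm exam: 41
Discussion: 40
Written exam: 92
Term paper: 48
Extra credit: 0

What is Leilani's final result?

Weighted total:
  Assignments 48 × 0.2 = 9.6
  Peer review 25 × 0.07 = 1.75
  Participation 64 × 0.11 = 7.04
  Presentations 87 × 0.22 = 19.14
  Midterm exam 41 × 0.11 = 4.51
  Discussion 40 × 0.07 = 2.8
  Written exam 92 × 0.13 = 11.96
  Term paper 48 × 0.09 = 4.32
Sum = 61.12
Extra credit: 61.12 + 0 = 61.12
61.12 is ≥ 58.5 and < 75.5 → Credit

Credit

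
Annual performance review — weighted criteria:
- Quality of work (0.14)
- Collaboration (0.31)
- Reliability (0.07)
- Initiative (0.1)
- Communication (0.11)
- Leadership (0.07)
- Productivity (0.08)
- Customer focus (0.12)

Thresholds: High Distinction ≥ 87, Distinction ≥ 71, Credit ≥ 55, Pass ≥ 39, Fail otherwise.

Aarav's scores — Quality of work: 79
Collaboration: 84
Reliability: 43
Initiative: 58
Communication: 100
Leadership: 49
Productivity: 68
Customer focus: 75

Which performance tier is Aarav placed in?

Weighted total:
  Quality of work 79 × 0.14 = 11.06
  Collaboration 84 × 0.31 = 26.04
  Reliability 43 × 0.07 = 3.01
  Initiative 58 × 0.1 = 5.8
  Communication 100 × 0.11 = 11
  Leadership 49 × 0.07 = 3.43
  Productivity 68 × 0.08 = 5.44
  Customer focus 75 × 0.12 = 9
Sum = 74.78
74.78 is ≥ 71 and < 87 → Distinction

Distinction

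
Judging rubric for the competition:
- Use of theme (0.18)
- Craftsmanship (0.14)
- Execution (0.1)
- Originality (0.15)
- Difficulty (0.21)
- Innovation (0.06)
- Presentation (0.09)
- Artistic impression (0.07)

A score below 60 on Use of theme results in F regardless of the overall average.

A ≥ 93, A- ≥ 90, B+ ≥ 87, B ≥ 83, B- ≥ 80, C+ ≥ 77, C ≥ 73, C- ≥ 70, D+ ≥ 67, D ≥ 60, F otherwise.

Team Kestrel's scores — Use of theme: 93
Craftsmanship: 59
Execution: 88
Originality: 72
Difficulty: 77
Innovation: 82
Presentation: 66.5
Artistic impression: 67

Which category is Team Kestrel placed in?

C

Use of theme score 93 ≥ 60: minimum met.
Weighted total:
  Use of theme 93 × 0.18 = 16.74
  Craftsmanship 59 × 0.14 = 8.26
  Execution 88 × 0.1 = 8.8
  Originality 72 × 0.15 = 10.8
  Difficulty 77 × 0.21 = 16.17
  Innovation 82 × 0.06 = 4.92
  Presentation 66.5 × 0.09 = 5.985
  Artistic impression 67 × 0.07 = 4.69
Sum = 76.365
76.365 is ≥ 73 and < 77 → C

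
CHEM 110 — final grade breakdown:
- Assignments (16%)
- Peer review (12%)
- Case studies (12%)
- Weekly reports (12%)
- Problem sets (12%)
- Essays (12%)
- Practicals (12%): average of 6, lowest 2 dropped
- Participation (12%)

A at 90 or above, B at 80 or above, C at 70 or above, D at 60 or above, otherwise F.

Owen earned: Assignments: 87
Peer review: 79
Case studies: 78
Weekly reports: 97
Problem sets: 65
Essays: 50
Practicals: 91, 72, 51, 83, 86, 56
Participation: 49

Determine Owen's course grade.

Practicals: drop 51, 56 → average of remaining 4 = 332/4 = 83
Weighted total:
  Assignments 87 × 0.16 = 13.92
  Peer review 79 × 0.12 = 9.48
  Case studies 78 × 0.12 = 9.36
  Weekly reports 97 × 0.12 = 11.64
  Problem sets 65 × 0.12 = 7.8
  Essays 50 × 0.12 = 6
  Practicals 83 × 0.12 = 9.96
  Participation 49 × 0.12 = 5.88
Sum = 74.04
74.04 is ≥ 70 and < 80 → C

C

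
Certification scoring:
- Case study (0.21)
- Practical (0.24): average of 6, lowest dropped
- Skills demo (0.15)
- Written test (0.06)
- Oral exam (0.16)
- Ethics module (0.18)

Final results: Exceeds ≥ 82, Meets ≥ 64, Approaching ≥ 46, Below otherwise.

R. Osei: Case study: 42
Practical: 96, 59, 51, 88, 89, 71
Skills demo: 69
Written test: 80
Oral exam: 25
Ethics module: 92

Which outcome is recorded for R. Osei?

Practical: drop 51 → average of remaining 5 = 403/5 = 80.6
Weighted total:
  Case study 42 × 0.21 = 8.82
  Practical 80.6 × 0.24 = 19.344
  Skills demo 69 × 0.15 = 10.35
  Written test 80 × 0.06 = 4.8
  Oral exam 25 × 0.16 = 4
  Ethics module 92 × 0.18 = 16.56
Sum = 63.874
63.874 is ≥ 46 and < 64 → Approaching

Approaching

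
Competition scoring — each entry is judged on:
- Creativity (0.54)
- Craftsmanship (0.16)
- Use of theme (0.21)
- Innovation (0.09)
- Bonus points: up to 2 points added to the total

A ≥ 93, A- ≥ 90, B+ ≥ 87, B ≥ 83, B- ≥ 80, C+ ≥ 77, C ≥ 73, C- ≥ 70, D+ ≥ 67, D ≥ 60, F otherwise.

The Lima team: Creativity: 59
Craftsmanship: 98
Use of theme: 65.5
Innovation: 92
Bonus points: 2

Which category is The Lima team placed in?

Weighted total:
  Creativity 59 × 0.54 = 31.86
  Craftsmanship 98 × 0.16 = 15.68
  Use of theme 65.5 × 0.21 = 13.755
  Innovation 92 × 0.09 = 8.28
Sum = 69.575
Bonus points: 69.575 + 2 = 71.575
71.575 is ≥ 70 and < 73 → C-

C-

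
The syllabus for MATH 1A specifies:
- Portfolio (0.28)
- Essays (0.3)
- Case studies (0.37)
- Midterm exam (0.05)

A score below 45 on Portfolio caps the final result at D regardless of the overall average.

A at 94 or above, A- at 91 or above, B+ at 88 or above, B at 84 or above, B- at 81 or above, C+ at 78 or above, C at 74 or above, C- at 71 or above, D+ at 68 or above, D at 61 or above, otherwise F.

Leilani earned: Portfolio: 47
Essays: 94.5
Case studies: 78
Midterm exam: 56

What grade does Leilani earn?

Portfolio score 47 ≥ 45: minimum met.
Weighted total:
  Portfolio 47 × 0.28 = 13.16
  Essays 94.5 × 0.3 = 28.35
  Case studies 78 × 0.37 = 28.86
  Midterm exam 56 × 0.05 = 2.8
Sum = 73.17
73.17 is ≥ 71 and < 74 → C-

C-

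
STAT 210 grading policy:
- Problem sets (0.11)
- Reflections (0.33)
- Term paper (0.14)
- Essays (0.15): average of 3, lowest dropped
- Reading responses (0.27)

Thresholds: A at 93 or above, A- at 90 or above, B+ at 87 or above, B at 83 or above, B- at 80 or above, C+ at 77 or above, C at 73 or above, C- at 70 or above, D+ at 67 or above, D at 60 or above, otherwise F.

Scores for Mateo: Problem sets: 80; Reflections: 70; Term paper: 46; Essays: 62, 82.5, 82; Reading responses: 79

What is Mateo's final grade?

C-

Essays: drop 62 → average of remaining 2 = 164.5/2 = 82.25
Weighted total:
  Problem sets 80 × 0.11 = 8.8
  Reflections 70 × 0.33 = 23.1
  Term paper 46 × 0.14 = 6.44
  Essays 82.25 × 0.15 = 12.3375
  Reading responses 79 × 0.27 = 21.33
Sum = 72.0075
72.0075 is ≥ 70 and < 73 → C-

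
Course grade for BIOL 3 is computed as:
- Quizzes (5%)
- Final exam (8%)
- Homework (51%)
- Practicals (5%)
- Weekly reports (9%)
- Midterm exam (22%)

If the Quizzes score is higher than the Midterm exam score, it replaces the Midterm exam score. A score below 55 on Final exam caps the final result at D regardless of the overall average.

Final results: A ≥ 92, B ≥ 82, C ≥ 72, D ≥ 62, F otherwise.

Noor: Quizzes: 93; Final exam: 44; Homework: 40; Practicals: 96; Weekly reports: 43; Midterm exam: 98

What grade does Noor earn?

Quizzes (93) ≤ Midterm exam (98), so Midterm exam stays at 98.
Final exam score 44 < 55: minimum not met.
Weighted total:
  Quizzes 93 × 0.05 = 4.65
  Final exam 44 × 0.08 = 3.52
  Homework 40 × 0.51 = 20.4
  Practicals 96 × 0.05 = 4.8
  Weekly reports 43 × 0.09 = 3.87
  Midterm exam 98 × 0.22 = 21.56
Sum = 58.8
58.8 would be F; cap at D applies → F.

F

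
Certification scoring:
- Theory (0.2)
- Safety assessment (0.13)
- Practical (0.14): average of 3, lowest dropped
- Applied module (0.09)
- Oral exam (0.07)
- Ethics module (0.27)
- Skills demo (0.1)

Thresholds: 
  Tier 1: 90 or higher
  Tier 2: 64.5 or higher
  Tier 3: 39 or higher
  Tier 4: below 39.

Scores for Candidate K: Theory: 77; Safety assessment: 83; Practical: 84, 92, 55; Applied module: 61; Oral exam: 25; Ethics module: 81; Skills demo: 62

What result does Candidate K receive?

Tier 2

Practical: drop 55 → average of remaining 2 = 176/2 = 88
Weighted total:
  Theory 77 × 0.2 = 15.4
  Safety assessment 83 × 0.13 = 10.79
  Practical 88 × 0.14 = 12.32
  Applied module 61 × 0.09 = 5.49
  Oral exam 25 × 0.07 = 1.75
  Ethics module 81 × 0.27 = 21.87
  Skills demo 62 × 0.1 = 6.2
Sum = 73.82
73.82 is ≥ 64.5 and < 90 → Tier 2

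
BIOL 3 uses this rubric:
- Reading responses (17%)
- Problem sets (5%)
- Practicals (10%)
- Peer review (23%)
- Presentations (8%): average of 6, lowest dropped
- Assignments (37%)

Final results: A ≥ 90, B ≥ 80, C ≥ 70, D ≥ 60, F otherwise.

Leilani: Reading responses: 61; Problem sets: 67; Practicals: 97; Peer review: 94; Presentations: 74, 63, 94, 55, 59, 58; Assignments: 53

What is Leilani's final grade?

C

Presentations: drop 55 → average of remaining 5 = 348/5 = 69.6
Weighted total:
  Reading responses 61 × 0.17 = 10.37
  Problem sets 67 × 0.05 = 3.35
  Practicals 97 × 0.1 = 9.7
  Peer review 94 × 0.23 = 21.62
  Presentations 69.6 × 0.08 = 5.568
  Assignments 53 × 0.37 = 19.61
Sum = 70.218
70.218 is ≥ 70 and < 80 → C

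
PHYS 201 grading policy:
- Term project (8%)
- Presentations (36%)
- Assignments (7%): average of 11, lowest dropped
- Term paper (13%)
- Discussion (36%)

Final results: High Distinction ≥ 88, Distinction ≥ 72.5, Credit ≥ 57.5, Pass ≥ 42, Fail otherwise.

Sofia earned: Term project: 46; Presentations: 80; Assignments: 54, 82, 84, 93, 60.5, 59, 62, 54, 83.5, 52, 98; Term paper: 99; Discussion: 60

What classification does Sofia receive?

Credit

Assignments: drop 52 → average of remaining 10 = 730/10 = 73
Weighted total:
  Term project 46 × 0.08 = 3.68
  Presentations 80 × 0.36 = 28.8
  Assignments 73 × 0.07 = 5.11
  Term paper 99 × 0.13 = 12.87
  Discussion 60 × 0.36 = 21.6
Sum = 72.06
72.06 is ≥ 57.5 and < 72.5 → Credit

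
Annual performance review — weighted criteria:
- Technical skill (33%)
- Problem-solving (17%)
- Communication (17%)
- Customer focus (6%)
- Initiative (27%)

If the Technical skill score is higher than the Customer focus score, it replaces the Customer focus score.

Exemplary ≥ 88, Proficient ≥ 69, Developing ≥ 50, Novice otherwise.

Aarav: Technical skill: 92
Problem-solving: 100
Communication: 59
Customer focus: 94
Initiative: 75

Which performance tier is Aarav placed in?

Technical skill (92) ≤ Customer focus (94), so Customer focus stays at 94.
Weighted total:
  Technical skill 92 × 0.33 = 30.36
  Problem-solving 100 × 0.17 = 17
  Communication 59 × 0.17 = 10.03
  Customer focus 94 × 0.06 = 5.64
  Initiative 75 × 0.27 = 20.25
Sum = 83.28
83.28 is ≥ 69 and < 88 → Proficient

Proficient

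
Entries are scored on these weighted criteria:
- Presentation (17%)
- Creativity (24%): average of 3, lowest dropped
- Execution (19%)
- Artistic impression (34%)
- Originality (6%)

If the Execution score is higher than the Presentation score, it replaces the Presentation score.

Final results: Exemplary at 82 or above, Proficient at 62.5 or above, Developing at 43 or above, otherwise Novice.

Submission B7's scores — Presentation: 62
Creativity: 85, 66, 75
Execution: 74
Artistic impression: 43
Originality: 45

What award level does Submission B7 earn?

Creativity: drop 66 → average of remaining 2 = 160/2 = 80
Execution (74) > Presentation (62), so Presentation counts as 74.
Weighted total:
  Presentation 74 × 0.17 = 12.58
  Creativity 80 × 0.24 = 19.2
  Execution 74 × 0.19 = 14.06
  Artistic impression 43 × 0.34 = 14.62
  Originality 45 × 0.06 = 2.7
Sum = 63.16
63.16 is ≥ 62.5 and < 82 → Proficient

Proficient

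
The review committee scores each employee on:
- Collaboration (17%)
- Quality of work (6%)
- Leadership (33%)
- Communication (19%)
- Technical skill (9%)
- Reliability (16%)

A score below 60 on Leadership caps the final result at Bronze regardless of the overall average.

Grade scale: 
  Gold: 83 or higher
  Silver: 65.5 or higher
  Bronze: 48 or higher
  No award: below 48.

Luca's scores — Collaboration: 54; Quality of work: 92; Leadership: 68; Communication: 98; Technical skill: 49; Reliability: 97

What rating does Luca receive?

Leadership score 68 ≥ 60: minimum met.
Weighted total:
  Collaboration 54 × 0.17 = 9.18
  Quality of work 92 × 0.06 = 5.52
  Leadership 68 × 0.33 = 22.44
  Communication 98 × 0.19 = 18.62
  Technical skill 49 × 0.09 = 4.41
  Reliability 97 × 0.16 = 15.52
Sum = 75.69
75.69 is ≥ 65.5 and < 83 → Silver

Silver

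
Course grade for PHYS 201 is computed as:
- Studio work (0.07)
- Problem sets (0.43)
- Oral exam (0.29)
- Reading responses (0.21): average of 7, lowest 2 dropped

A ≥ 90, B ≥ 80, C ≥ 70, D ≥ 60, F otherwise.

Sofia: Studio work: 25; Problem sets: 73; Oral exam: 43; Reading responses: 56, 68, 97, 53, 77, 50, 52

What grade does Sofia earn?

D

Reading responses: drop 50, 52 → average of remaining 5 = 351/5 = 70.2
Weighted total:
  Studio work 25 × 0.07 = 1.75
  Problem sets 73 × 0.43 = 31.39
  Oral exam 43 × 0.29 = 12.47
  Reading responses 70.2 × 0.21 = 14.742
Sum = 60.352
60.352 is ≥ 60 and < 70 → D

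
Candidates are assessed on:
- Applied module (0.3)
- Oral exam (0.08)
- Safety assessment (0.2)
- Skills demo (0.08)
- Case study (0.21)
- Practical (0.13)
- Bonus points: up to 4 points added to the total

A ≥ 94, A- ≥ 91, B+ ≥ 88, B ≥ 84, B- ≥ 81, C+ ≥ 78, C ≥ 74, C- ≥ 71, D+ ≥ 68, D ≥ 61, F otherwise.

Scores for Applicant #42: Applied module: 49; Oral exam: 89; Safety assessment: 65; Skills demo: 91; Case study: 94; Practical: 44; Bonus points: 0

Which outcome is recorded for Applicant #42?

Weighted total:
  Applied module 49 × 0.3 = 14.7
  Oral exam 89 × 0.08 = 7.12
  Safety assessment 65 × 0.2 = 13
  Skills demo 91 × 0.08 = 7.28
  Case study 94 × 0.21 = 19.74
  Practical 44 × 0.13 = 5.72
Sum = 67.56
Bonus points: 67.56 + 0 = 67.56
67.56 is ≥ 61 and < 68 → D

D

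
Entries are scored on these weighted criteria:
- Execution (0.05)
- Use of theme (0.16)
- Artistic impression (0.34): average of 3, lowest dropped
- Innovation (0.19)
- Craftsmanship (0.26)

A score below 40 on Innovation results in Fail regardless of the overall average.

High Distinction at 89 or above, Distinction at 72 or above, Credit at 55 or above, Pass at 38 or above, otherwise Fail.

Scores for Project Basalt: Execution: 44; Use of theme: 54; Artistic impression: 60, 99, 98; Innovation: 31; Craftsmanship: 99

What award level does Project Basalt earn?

Fail

Artistic impression: drop 60 → average of remaining 2 = 197/2 = 98.5
Innovation score 31 < 40: minimum not met.
Weighted total:
  Execution 44 × 0.05 = 2.2
  Use of theme 54 × 0.16 = 8.64
  Artistic impression 98.5 × 0.34 = 33.49
  Innovation 31 × 0.19 = 5.89
  Craftsmanship 99 × 0.26 = 25.74
Sum = 75.96
Because the Innovation minimum was not met, the result is Fail.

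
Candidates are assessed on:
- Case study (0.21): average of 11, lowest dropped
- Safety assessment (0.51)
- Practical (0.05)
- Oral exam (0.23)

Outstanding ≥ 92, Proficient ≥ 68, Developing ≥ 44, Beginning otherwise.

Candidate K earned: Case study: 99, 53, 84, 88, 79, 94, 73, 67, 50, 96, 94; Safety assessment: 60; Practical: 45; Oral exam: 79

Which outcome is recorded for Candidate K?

Proficient

Case study: drop 50 → average of remaining 10 = 827/10 = 82.7
Weighted total:
  Case study 82.7 × 0.21 = 17.367
  Safety assessment 60 × 0.51 = 30.6
  Practical 45 × 0.05 = 2.25
  Oral exam 79 × 0.23 = 18.17
Sum = 68.387
68.387 is ≥ 68 and < 92 → Proficient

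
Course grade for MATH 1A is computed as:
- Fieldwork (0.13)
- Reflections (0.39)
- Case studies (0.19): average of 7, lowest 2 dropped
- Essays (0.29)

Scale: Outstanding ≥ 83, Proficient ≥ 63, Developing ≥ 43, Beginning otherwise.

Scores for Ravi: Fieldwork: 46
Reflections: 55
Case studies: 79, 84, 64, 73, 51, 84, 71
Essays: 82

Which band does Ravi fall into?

Proficient

Case studies: drop 51, 64 → average of remaining 5 = 391/5 = 78.2
Weighted total:
  Fieldwork 46 × 0.13 = 5.98
  Reflections 55 × 0.39 = 21.45
  Case studies 78.2 × 0.19 = 14.858
  Essays 82 × 0.29 = 23.78
Sum = 66.068
66.068 is ≥ 63 and < 83 → Proficient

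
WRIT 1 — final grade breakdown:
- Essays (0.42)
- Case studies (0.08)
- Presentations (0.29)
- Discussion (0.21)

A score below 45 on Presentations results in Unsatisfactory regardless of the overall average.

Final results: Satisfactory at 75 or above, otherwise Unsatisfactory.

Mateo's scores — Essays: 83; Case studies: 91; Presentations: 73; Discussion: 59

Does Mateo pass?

Presentations score 73 ≥ 45: minimum met.
Weighted total:
  Essays 83 × 0.42 = 34.86
  Case studies 91 × 0.08 = 7.28
  Presentations 73 × 0.29 = 21.17
  Discussion 59 × 0.21 = 12.39
Sum = 75.7
75.7 ≥ 75 → Satisfactory

Satisfactory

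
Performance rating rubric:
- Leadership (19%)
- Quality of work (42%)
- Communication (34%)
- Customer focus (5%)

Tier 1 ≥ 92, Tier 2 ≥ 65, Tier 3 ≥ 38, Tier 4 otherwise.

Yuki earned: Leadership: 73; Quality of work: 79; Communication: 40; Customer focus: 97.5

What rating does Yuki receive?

Weighted total:
  Leadership 73 × 0.19 = 13.87
  Quality of work 79 × 0.42 = 33.18
  Communication 40 × 0.34 = 13.6
  Customer focus 97.5 × 0.05 = 4.875
Sum = 65.525
65.525 is ≥ 65 and < 92 → Tier 2

Tier 2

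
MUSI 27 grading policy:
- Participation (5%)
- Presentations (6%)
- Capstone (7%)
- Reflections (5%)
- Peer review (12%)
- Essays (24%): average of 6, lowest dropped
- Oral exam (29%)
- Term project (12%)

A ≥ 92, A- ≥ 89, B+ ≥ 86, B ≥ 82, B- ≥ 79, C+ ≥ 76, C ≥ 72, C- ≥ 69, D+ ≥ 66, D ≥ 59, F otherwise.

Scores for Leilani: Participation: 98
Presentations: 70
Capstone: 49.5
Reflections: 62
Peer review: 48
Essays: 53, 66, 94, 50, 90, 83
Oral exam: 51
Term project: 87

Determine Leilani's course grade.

D

Essays: drop 50 → average of remaining 5 = 386/5 = 77.2
Weighted total:
  Participation 98 × 0.05 = 4.9
  Presentations 70 × 0.06 = 4.2
  Capstone 49.5 × 0.07 = 3.465
  Reflections 62 × 0.05 = 3.1
  Peer review 48 × 0.12 = 5.76
  Essays 77.2 × 0.24 = 18.528
  Oral exam 51 × 0.29 = 14.79
  Term project 87 × 0.12 = 10.44
Sum = 65.183
65.183 is ≥ 59 and < 66 → D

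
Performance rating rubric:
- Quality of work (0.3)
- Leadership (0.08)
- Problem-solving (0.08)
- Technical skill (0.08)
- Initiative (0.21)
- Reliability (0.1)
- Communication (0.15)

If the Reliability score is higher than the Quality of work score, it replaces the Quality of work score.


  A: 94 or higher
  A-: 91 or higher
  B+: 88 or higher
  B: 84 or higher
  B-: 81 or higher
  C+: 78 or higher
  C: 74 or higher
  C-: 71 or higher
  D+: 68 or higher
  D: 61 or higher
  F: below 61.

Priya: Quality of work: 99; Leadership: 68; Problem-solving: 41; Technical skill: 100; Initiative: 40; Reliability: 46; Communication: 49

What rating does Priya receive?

Reliability (46) ≤ Quality of work (99), so Quality of work stays at 99.
Weighted total:
  Quality of work 99 × 0.3 = 29.7
  Leadership 68 × 0.08 = 5.44
  Problem-solving 41 × 0.08 = 3.28
  Technical skill 100 × 0.08 = 8
  Initiative 40 × 0.21 = 8.4
  Reliability 46 × 0.1 = 4.6
  Communication 49 × 0.15 = 7.35
Sum = 66.77
66.77 is ≥ 61 and < 68 → D

D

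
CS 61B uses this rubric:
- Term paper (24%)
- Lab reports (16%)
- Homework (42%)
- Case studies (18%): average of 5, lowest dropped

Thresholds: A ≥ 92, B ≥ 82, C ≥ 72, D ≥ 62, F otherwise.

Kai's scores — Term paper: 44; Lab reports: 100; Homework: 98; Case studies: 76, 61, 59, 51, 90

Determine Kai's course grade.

C

Case studies: drop 51 → average of remaining 4 = 286/4 = 71.5
Weighted total:
  Term paper 44 × 0.24 = 10.56
  Lab reports 100 × 0.16 = 16
  Homework 98 × 0.42 = 41.16
  Case studies 71.5 × 0.18 = 12.87
Sum = 80.59
80.59 is ≥ 72 and < 82 → C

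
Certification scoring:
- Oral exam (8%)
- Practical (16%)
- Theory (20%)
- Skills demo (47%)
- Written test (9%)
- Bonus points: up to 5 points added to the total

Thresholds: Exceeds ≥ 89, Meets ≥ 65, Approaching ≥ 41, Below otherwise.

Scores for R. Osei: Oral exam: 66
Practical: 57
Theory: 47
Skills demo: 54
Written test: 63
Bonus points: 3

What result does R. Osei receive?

Weighted total:
  Oral exam 66 × 0.08 = 5.28
  Practical 57 × 0.16 = 9.12
  Theory 47 × 0.2 = 9.4
  Skills demo 54 × 0.47 = 25.38
  Written test 63 × 0.09 = 5.67
Sum = 54.85
Bonus points: 54.85 + 3 = 57.85
57.85 is ≥ 41 and < 65 → Approaching

Approaching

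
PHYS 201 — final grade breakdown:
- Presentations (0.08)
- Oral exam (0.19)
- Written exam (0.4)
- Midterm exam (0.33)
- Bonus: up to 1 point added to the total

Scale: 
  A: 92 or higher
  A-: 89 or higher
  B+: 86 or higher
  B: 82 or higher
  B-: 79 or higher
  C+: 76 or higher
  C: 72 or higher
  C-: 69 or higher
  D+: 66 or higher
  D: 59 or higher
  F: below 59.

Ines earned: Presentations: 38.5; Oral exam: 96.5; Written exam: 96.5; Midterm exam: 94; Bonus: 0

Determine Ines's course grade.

A-

Weighted total:
  Presentations 38.5 × 0.08 = 3.08
  Oral exam 96.5 × 0.19 = 18.335
  Written exam 96.5 × 0.4 = 38.6
  Midterm exam 94 × 0.33 = 31.02
Sum = 91.035
Bonus: 91.035 + 0 = 91.035
91.035 is ≥ 89 and < 92 → A-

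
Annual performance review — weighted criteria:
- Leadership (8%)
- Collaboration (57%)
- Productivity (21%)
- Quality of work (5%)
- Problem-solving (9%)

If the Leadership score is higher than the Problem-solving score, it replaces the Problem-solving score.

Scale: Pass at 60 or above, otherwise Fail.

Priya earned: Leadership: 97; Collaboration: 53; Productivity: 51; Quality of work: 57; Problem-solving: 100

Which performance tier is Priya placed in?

Pass

Leadership (97) ≤ Problem-solving (100), so Problem-solving stays at 100.
Weighted total:
  Leadership 97 × 0.08 = 7.76
  Collaboration 53 × 0.57 = 30.21
  Productivity 51 × 0.21 = 10.71
  Quality of work 57 × 0.05 = 2.85
  Problem-solving 100 × 0.09 = 9
Sum = 60.53
60.53 ≥ 60 → Pass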